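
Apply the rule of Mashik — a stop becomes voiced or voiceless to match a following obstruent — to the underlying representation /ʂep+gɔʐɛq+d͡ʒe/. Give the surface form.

/p/ is a voiceless bilabial stop. The following trigger /g/ is voiced, so /p/ must become voiced as well.
Changing only its voicing to voiced gives [b] — the voiced bilabial stop.
At the second juncture, /q/ likewise becomes [ɢ] adjacent to /d͡ʒ/.

[ʂebgɔʐɛɢd͡ʒe]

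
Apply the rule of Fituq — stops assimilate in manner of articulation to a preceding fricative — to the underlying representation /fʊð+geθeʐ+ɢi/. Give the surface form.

/g/ is a voiced velar stop. The preceding trigger /ð/ is a fricative, so /g/ must become a fricative as well.
A voiced velar fricative is [ɣ], so the surface segment is [ɣ].
At the second juncture, /ɢ/ likewise becomes [ʁ] adjacent to /ʐ/.

[fʊðɣeθeʐʁi]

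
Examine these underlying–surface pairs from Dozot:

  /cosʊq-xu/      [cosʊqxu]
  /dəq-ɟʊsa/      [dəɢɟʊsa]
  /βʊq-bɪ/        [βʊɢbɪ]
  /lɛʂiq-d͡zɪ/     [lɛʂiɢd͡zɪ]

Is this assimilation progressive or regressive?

regressive

Underlying /q/ is realised as [ɢ] next to /ɟ/; /ɟ/ itself does not change.
/q/ is voiceless while /ɟ/ is voiced; the output [ɢ] is voiced, matching the trigger — so the feature that spreads is voicing.
The same holds elsewhere in the data: /q/ → [ɢ] before /b/ (voiceless → voiced, matching voiced); /q/ → [ɢ] before /d͡z/ (voiceless → voiced, matching voiced) — only voicing changes, and always toward the following segment.
Nothing changes in [cosʊqxu]: there the adjacent consonants already agree in voicing (/q/ and /x/ are both voiceless), so this form is consistent with the same rule.
Since the segment that changes precedes the conditioning segment, the assimilation is regressive.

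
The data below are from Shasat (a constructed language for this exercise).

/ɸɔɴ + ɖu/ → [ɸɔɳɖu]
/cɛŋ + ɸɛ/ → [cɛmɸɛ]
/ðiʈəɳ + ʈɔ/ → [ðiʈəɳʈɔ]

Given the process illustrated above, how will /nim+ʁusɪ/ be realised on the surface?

The data show regressive place assimilation: /ɴ/ → [ɳ] before /ɖ/; /ŋ/ → [m] before /ɸ/. In each pair only place changes, matching the following consonant, while manner and voice stay constant.
No alternation appears in [ðiʈəɳʈɔ]: there the adjacent consonants already agree in place (/ɳ/ and /ʈ/ are both retroflex), so this form is consistent with the same rule.
The rule targets /m/ (voiced bilabial nasal), which sits before the trigger /ʁ/ (uvular).
Changing only its place to uvular gives [ɴ] — the voiced uvular nasal.

[niɴʁusɪ]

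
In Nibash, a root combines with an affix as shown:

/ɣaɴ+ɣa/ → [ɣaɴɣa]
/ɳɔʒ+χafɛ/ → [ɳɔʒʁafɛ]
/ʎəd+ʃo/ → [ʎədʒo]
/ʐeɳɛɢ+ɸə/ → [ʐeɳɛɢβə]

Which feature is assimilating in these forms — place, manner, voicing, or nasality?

voicing

Underlying /χ/ is realised as [ʁ] next to /ʒ/; /ʒ/ itself does not change.
The change voiceless → voiced matches the voicing of the preceding /ʒ/, identifying this as voicing assimilation.
The other alternating forms pattern the same way: /ʃ/ → [ʒ] after /d/ (voiceless → voiced, matching voiced); /ɸ/ → [β] after /ɢ/ (voiceless → voiced, matching voiced) — only voicing changes, and always toward the preceding segment.
Nothing changes in [ɣaɴɣa]: there the adjacent consonants already agree in voicing (/ɣ/ and /ɴ/ are both voiced), so this form is consistent with the same rule.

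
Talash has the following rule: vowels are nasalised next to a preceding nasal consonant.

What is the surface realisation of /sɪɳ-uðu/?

/u/ sits next to the nasal /ɳ/ and is therefore nasalised to [ũ].

[sɪɳũðu]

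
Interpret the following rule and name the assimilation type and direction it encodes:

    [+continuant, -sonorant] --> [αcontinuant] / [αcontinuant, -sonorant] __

The shared variable α links the value of [continuant] on the target to that of the neighbouring obstruent. [continuant] distinguishes stops from fricatives — a manner-of-articulation feature — so this is manner assimilation.
The conditioning segment sits to the left of the focus bar, meaning the trigger precedes the segment that changes — progressive assimilation.

progressive manner assimilation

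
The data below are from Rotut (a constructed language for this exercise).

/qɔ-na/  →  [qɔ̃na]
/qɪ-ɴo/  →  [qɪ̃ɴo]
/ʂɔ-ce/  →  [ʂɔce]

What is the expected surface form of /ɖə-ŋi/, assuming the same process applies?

[ɖə̃ŋi]

The data show regressive nasality assimilation (vowel nasalisation): /ɔ/ → [ɔ̃] before /n/; /ɪ/ → [ɪ̃] before /ɴ/ — a vowel is nasalised by an immediately following nasal consonant.
No change occurs in [ʂɔce] because the vowel at the boundary is adjacent to an oral consonant, not a nasal (/ɔ/ next to /c/).
/ə/ sits next to the nasal /ŋ/ and is therefore nasalised to [ə̃].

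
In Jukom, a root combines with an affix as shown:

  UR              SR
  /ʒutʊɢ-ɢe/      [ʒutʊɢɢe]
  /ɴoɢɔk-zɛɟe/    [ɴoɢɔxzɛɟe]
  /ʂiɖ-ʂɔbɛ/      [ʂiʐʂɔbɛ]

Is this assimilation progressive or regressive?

regressive

The segment that alternates is /k/, which surfaces as [x] when adjacent to /z/.
The change stop → fricative matches the manner of the following /z/, identifying this as manner assimilation.
The same holds elsewhere in the data: /ɖ/ → [ʐ] before /ʂ/ (stop → fricative, matching a fricative) — only manner changes, and always toward the following segment.
No alternation appears in [ʒutʊɢɢe]: there the adjacent consonants already agree in manner (/ɢ/ and /ɢ/ are both stops), so this form is consistent with the same rule.
The trigger is the following segment, so the direction is regressive (anticipatory).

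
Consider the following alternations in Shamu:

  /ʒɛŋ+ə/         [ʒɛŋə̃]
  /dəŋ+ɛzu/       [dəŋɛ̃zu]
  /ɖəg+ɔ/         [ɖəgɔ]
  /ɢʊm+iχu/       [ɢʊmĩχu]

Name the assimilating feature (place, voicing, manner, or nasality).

nasality

The vowel /ə/ surfaces as nasalised [ə̃] next to the preceding nasal /ŋ/ — it has acquired the [+nasal] feature of its neighbour.
Likewise in the remaining data: /ɛ/ → [ɛ̃] after /ŋ/; /i/ → [ĩ] after /m/ — each time a vowel is nasalised next to a preceding nasal.
No change occurs in [ɖəgɔ] because the vowel at the boundary is adjacent to an oral consonant, not a nasal (/ɔ/ next to /g/).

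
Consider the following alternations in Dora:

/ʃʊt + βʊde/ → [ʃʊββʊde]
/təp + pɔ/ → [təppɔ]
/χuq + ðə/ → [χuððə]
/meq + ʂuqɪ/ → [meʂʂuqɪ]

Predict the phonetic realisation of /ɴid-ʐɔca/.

The data show regressive total assimilation (/t/ → [β] before /β/; /q/ → [ð] before /ð/; /q/ → [ʂ] before /ʂ/): in every case the target segment becomes identical to its following neighbour, copying more than a single feature.
In [təppɔ] the two consonants at the boundary are already identical (/p/ + /p/), so the rule applies vacuously and nothing changes.
/d/ is the segment targeted by the rule; it sits immediately before /ʐ/, so it assimilates completely and surfaces as [ʐ].

[ɴiʐʐɔca]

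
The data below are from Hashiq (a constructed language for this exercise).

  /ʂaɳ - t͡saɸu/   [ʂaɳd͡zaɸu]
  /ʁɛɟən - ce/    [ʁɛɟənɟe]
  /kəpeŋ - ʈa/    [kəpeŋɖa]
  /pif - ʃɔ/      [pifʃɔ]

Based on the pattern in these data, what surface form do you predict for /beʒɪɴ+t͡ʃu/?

The data show progressive voicing assimilation: /t͡s/ → [d͡z] after /ɳ/; /c/ → [ɟ] after /n/; /ʈ/ → [ɖ] after /ŋ/. In each pair only voicing changes, matching the preceding consonant, while place and manner stay constant.
No alternation appears in [pifʃɔ]: there the adjacent consonants already agree in voicing (/ʃ/ and /f/ are both voiceless), so this form is consistent with the same rule.
The rule targets /t͡ʃ/ (voiceless postalveolar affricate), which sits after the trigger /ɴ/ (voiced).
The voiced postalveolar affricate is [d͡ʒ], so /t͡ʃ/ → [d͡ʒ].

[beʒɪɴd͡ʒu]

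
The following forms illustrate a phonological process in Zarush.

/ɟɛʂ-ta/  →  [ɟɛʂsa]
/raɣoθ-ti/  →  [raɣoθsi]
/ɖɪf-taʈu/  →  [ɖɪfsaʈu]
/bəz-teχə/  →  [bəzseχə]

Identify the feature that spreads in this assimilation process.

manner

The segment that alternates is /t/, which surfaces as [s] when adjacent to /ʂ/.
/t/ is a stop while /ʂ/ is a fricative; the output [s] is a fricative, matching the trigger — so the feature that spreads is manner.
Checking the remaining alternations: /t/ → [s] after /θ/ (stop → fricative, matching a fricative); /t/ → [s] after /f/ (stop → fricative, matching a fricative); /t/ → [s] after /z/ (stop → fricative, matching a fricative) — only manner changes, and always toward the preceding segment.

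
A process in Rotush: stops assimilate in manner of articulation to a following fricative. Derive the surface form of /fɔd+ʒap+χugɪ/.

[fɔzʒaɸχugɪ]

/d/ is a voiced alveolar stop. The following trigger /ʒ/ is a fricative, so /d/ must become a fricative as well.
A voiced alveolar fricative is [z], so the surface segment is [z].
The same rule applies at the second boundary: /p/ → [ɸ] next to /χ/.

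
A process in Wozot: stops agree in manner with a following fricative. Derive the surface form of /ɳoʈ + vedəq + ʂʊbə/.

The rule targets /ʈ/ (voiceless retroflex stop), which sits before the trigger /v/ (fricative).
The voiceless retroflex fricative is [ʂ], so /ʈ/ → [ʂ].
At the second juncture, /q/ likewise becomes [χ] adjacent to /ʂ/.

[ɳoʂvedəχʂʊbə]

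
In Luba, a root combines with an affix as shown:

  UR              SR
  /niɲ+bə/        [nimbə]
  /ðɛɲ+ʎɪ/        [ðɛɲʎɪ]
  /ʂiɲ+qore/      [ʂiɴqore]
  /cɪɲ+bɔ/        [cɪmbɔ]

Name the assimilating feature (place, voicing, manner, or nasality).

place

The segment that alternates is /ɲ/, which surfaces as [m] when adjacent to /b/.
/ɲ/ is palatal while /b/ is bilabial; the output [m] is bilabial, matching the trigger — so the feature that spreads is place.
The same holds elsewhere in the data: /ɲ/ → [ɴ] before /q/ (palatal → uvular, matching uvular) — only place changes, and always toward the following segment.
No alternation appears in [ðɛɲʎɪ]: there the adjacent consonants already agree in place (/ɲ/ and /ʎ/ are both palatal), so this form is consistent with the same rule.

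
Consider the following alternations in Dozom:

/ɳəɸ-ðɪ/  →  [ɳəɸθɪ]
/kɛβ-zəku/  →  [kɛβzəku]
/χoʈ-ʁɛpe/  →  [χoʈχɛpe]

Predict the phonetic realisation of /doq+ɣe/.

[doqxe]

The data show progressive voicing assimilation: /ð/ → [θ] after /ɸ/; /ʁ/ → [χ] after /ʈ/. In each pair only voicing changes, matching the preceding consonant, while place and manner stay constant.
No alternation appears in [kɛβzəku]: there the adjacent consonants already agree in voicing (/z/ and /β/ are both voiced), so this form is consistent with the same rule.
The rule targets /ɣ/ (voiced velar fricative), which sits after the trigger /q/ (voiceless).
A voiceless velar fricative is [x], so the surface segment is [x].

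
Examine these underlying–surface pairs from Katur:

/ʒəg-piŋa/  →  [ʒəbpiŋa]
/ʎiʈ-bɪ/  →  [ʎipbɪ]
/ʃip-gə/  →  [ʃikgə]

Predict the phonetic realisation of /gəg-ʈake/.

The data show regressive place assimilation: /g/ → [b] before /p/; /ʈ/ → [p] before /b/; /p/ → [k] before /g/. In each pair only place changes, matching the following consonant, while manner and voice stay constant.
/g/ is a voiced velar stop. The following trigger /ʈ/ is retroflex, so /g/ must become retroflex as well.
A voiced retroflex stop is [ɖ], so the surface segment is [ɖ].

[gəɖʈake]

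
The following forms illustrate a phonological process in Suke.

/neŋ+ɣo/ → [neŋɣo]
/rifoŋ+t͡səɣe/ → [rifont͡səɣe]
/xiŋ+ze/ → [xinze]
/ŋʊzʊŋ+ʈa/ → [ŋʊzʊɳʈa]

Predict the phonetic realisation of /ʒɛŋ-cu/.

The data show regressive place assimilation: /ŋ/ → [n] before /t͡s/; /ŋ/ → [n] before /z/; /ŋ/ → [ɳ] before /ʈ/. In each pair only place changes, matching the following consonant, while manner and voice stay constant.
Nothing changes in [neŋɣo]: there the adjacent consonants already agree in place (/ŋ/ and /ɣ/ are both velar), so this form is consistent with the same rule.
/ŋ/ is a voiced velar nasal. The following trigger /c/ is palatal, so /ŋ/ must become palatal as well.
A voiced palatal nasal is [ɲ], so the surface segment is [ɲ].

[ʒɛɲcu]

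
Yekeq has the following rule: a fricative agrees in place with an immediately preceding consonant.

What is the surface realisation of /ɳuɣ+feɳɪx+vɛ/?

The rule targets /f/ (voiceless labiodental fricative), which sits after the trigger /ɣ/ (velar).
Changing only its place to velar gives [x] — the voiceless velar fricative.
The same rule applies at the second boundary: /v/ → [ɣ] next to /x/.

[ɳuɣxeɳɪxɣɛ]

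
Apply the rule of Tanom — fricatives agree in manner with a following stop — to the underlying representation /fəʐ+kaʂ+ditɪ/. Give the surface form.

/ʐ/ is a voiced retroflex fricative. The following trigger /k/ is a stop, so /ʐ/ must become a stop as well.
The voiced retroflex stop is [ɖ], so /ʐ/ → [ɖ].
The same rule applies at the second boundary: /ʂ/ → [ʈ] next to /d/.

[fəɖkaʈditɪ]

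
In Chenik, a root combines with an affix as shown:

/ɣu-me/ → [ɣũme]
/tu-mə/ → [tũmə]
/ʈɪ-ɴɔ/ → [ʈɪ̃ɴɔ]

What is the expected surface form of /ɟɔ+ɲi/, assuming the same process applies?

The data show regressive nasality assimilation (vowel nasalisation): /u/ → [ũ] before /m/; /ɪ/ → [ɪ̃] before /ɴ/ — a vowel is nasalised by an immediately following nasal consonant.
The vowel /ɔ/ is adjacent to the following nasal /ɲ/, so it acquires [+nasal] and surfaces as [ɔ̃].

[ɟɔ̃ɲi]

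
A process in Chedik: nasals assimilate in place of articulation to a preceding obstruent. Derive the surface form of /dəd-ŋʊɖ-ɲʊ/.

The rule targets /ŋ/ (voiced velar nasal), which sits after the trigger /d/ (alveolar).
Changing only its place to alveolar gives [n] — the voiced alveolar nasal.
At the second juncture, /ɲ/ likewise becomes [ɳ] adjacent to /ɖ/.

[dədnʊɖɳʊ]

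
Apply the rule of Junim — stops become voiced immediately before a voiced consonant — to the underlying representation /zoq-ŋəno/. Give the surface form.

[zoɢŋəno]

The rule targets /q/ (voiceless uvular stop), which sits before the trigger /ŋ/ (voiced).
A voiced uvular stop is [ɢ], so the surface segment is [ɢ].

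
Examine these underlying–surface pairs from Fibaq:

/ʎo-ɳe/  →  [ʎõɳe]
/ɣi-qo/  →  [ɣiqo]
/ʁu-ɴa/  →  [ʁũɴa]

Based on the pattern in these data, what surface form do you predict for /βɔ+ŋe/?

The data show regressive nasality assimilation (vowel nasalisation): /o/ → [õ] before /ɳ/; /u/ → [ũ] before /ɴ/ — a vowel is nasalised by an immediately following nasal consonant.
No change occurs in [ɣiqo] because the vowel at the boundary is adjacent to an oral consonant, not a nasal (/i/ next to /q/).
The vowel /ɔ/ is adjacent to the following nasal /ŋ/, so it acquires [+nasal] and surfaces as [ɔ̃].

[βɔ̃ŋe]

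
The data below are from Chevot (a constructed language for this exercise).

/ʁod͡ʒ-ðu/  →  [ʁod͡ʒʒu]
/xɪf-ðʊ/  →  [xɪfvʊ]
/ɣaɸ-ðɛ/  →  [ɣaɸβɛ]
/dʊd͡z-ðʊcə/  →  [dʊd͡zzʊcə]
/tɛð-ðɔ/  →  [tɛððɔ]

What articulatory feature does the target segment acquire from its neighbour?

Underlying /ð/ is realised as [ʒ] next to /d͡ʒ/; /d͡ʒ/ itself does not change.
/ð/ is dental while /d͡ʒ/ is postalveolar; the output [ʒ] is postalveolar, matching the trigger — so the feature that spreads is place.
The same holds elsewhere in the data: /ð/ → [v] after /f/ (dental → labiodental, matching labiodental); /ð/ → [β] after /ɸ/ (dental → bilabial, matching bilabial); /ð/ → [z] after /d͡z/ (dental → alveolar, matching alveolar) — only place changes, and always toward the preceding segment.
Nothing changes in [tɛððɔ]: there the adjacent consonants already agree in place (/ð/ and /ð/ are both dental), so this form is consistent with the same rule.

place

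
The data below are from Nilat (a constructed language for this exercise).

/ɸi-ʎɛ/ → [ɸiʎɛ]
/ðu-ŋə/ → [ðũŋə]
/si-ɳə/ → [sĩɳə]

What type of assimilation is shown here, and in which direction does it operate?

regressive nasality assimilation (vowel nasalisation)

The vowel /u/ surfaces as nasalised [ũ] next to the following nasal /ŋ/ — it has acquired the [+nasal] feature of its neighbour.
Likewise in the remaining data: /i/ → [ĩ] before /ɳ/ — each time a vowel is nasalised next to a following nasal.
No change occurs in [ɸiʎɛ] because the vowel at the boundary is adjacent to an oral consonant, not a nasal (/i/ next to /ʎ/).
Because the conditioning nasal is to the right of the vowel that changes, the process is regressive (anticipatory).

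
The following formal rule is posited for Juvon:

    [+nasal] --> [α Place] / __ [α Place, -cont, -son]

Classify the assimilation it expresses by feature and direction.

regressive place assimilation

The shared variable α links the value of the place features (abbreviated [Place]) on the target to the same value on the neighbouring segment, so place is the feature that assimilates.
The conditioning segment sits to the right of the focus bar, meaning the trigger follows the segment that changes — regressive assimilation.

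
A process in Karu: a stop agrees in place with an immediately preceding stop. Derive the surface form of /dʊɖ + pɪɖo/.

[dʊɖʈɪɖo]

/p/ is a voiceless bilabial stop. The preceding trigger /ɖ/ is retroflex, so /p/ must become retroflex as well.
A voiceless retroflex stop is [ʈ], so the surface segment is [ʈ].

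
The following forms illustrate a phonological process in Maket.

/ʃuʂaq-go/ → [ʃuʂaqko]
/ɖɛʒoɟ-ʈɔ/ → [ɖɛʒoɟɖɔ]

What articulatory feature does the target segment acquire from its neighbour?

Comparing underlying and surface forms, /g/ → [k] is the alternation; the neighbouring /q/ is constant.
/g/ is voiced while /q/ is voiceless; the output [k] is voiceless, matching the trigger — so the feature that spreads is voicing.
Checking the remaining alternation: /ʈ/ → [ɖ] after /ɟ/ (voiceless → voiced, matching voiced) — only voicing changes, and always toward the preceding segment.

voicing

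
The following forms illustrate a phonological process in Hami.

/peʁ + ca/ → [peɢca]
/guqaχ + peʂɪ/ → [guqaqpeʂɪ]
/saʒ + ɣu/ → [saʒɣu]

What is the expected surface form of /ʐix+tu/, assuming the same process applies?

[ʐiktu]

The data show regressive manner assimilation: /ʁ/ → [ɢ] before /c/; /χ/ → [q] before /p/. In each pair only manner changes, matching the following consonant, while place and voice stay constant.
Nothing changes in [saʒɣu]: there the adjacent consonants already agree in manner (/ʒ/ and /ɣ/ are both fricatives), so this form is consistent with the same rule.
The rule targets /x/ (voiceless velar fricative), which sits before the trigger /t/ (stop).
Changing only its manner to stop gives [k] — the voiceless velar stop.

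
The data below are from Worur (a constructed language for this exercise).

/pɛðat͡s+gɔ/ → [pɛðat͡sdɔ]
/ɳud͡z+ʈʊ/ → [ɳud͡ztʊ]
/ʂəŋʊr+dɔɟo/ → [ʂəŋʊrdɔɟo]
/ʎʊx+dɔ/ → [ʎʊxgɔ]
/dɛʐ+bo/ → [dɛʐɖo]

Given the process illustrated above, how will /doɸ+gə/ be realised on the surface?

The data show progressive place assimilation: /g/ → [d] after /t͡s/; /ʈ/ → [t] after /d͡z/; /d/ → [g] after /x/; /b/ → [ɖ] after /ʐ/. In each pair only place changes, matching the preceding consonant, while manner and voice stay constant.
No alternation appears in [ʂəŋʊrdɔɟo]: there the adjacent consonants already agree in place (/d/ and /r/ are both alveolar), so this form is consistent with the same rule.
/g/ is a voiced velar stop. The preceding trigger /ɸ/ is bilabial, so /g/ must become bilabial as well.
A voiced bilabial stop is [b], so the surface segment is [b].

[doɸbə]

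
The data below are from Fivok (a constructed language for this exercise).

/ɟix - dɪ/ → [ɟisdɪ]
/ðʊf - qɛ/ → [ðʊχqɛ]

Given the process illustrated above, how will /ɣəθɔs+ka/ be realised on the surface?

The data show regressive place assimilation: /x/ → [s] before /d/; /f/ → [χ] before /q/. In each pair only place changes, matching the following consonant, while manner and voice stay constant.
The rule targets /s/ (voiceless alveolar fricative), which sits before the trigger /k/ (velar).
A voiceless velar fricative is [x], so the surface segment is [x].

[ɣəθɔxka]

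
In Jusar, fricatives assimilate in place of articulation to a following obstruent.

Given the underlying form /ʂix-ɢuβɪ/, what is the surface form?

[ʂiχɢuβɪ]

The rule targets /x/ (voiceless velar fricative), which sits before the trigger /ɢ/ (uvular).
The voiceless uvular fricative is [χ], so /x/ → [χ].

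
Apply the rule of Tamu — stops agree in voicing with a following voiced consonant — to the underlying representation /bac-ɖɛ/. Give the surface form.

The rule targets /c/ (voiceless palatal stop), which sits before the trigger /ɖ/ (voiced).
A voiced palatal stop is [ɟ], so the surface segment is [ɟ].

[baɟɖɛ]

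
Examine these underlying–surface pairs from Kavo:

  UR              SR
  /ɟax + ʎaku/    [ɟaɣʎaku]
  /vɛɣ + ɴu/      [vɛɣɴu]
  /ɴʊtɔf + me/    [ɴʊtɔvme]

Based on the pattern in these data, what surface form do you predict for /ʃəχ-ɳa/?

[ʃəʁɳa]

The data show regressive voicing assimilation: /x/ → [ɣ] before /ʎ/; /f/ → [v] before /m/. In each pair only voicing changes, matching the following consonant, while place and manner stay constant.
No alternation appears in [vɛɣɴu]: there the adjacent consonants already agree in voicing (/ɣ/ and /ɴ/ are both voiced), so this form is consistent with the same rule.
The rule targets /χ/ (voiceless uvular fricative), which sits before the trigger /ɳ/ (voiced).
The voiced uvular fricative is [ʁ], so /χ/ → [ʁ].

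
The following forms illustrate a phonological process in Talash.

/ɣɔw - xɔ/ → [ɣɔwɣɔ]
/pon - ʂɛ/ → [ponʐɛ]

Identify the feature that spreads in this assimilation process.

Underlying /x/ is realised as [ɣ] next to /w/; /w/ itself does not change.
/x/ is voiceless while /w/ is voiced; the output [ɣ] is voiced, matching the trigger — so the feature that spreads is voicing.
The other alternating form patterns the same way: /ʂ/ → [ʐ] after /n/ (voiceless → voiced, matching voiced) — only voicing changes, and always toward the preceding segment.

voicing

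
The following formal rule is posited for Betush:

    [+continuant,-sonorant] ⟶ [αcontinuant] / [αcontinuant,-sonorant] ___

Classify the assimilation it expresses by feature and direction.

The shared variable α links the value of [continuant] on the target to that of the neighbouring obstruent. [continuant] distinguishes stops from fricatives — a manner-of-articulation feature — so this is manner assimilation.
The conditioning segment sits to the left of the focus bar, meaning the trigger precedes the segment that changes — progressive assimilation.

progressive manner assimilation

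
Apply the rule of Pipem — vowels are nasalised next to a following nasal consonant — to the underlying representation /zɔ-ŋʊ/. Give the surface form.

[zɔ̃ŋʊ]

The vowel /ɔ/ is adjacent to the following nasal /ŋ/, so it acquires [+nasal] and surfaces as [ɔ̃].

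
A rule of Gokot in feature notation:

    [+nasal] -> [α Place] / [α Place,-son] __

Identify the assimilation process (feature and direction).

progressive place assimilation

The rule copies the place features (abbreviated [Place]) from the environment onto the target, so the assimilating feature is place.
The conditioning segment sits to the left of the focus bar, meaning the trigger precedes the segment that changes — progressive assimilation.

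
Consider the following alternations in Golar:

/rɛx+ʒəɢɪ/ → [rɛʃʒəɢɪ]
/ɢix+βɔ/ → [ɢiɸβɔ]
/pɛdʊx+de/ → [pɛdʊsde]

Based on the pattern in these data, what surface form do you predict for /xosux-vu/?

The data show regressive place assimilation: /x/ → [ʃ] before /ʒ/; /x/ → [ɸ] before /β/; /x/ → [s] before /d/. In each pair only place changes, matching the following consonant, while manner and voice stay constant.
The rule targets /x/ (voiceless velar fricative), which sits before the trigger /v/ (labiodental).
Changing only its place to labiodental gives [f] — the voiceless labiodental fricative.

[xosufvu]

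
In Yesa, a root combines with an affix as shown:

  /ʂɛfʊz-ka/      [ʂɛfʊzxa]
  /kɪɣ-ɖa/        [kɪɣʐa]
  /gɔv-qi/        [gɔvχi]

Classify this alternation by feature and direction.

progressive manner assimilation

Comparing underlying and surface forms, /k/ → [x] is the alternation; the neighbouring /z/ is constant.
The change stop → fricative matches the manner of the preceding /z/, identifying this as manner assimilation.
Place and voice are unchanged, so the assimilation is partial, not total.
The other alternating forms pattern the same way: /ɖ/ → [ʐ] after /ɣ/ (stop → fricative, matching a fricative); /q/ → [χ] after /v/ (stop → fricative, matching a fricative) — only manner changes, and always toward the preceding segment.
The trigger is the preceding segment, so the direction is progressive (perseverative).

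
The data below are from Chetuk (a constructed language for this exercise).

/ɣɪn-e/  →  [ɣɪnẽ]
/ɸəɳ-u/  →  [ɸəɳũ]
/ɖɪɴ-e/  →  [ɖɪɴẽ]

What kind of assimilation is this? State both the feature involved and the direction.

progressive nasality assimilation (vowel nasalisation)

The vowel /e/ surfaces as nasalised [ẽ] next to the preceding nasal /n/ — it has acquired the [+nasal] feature of its neighbour.
The other forms show the same pattern: /u/ → [ũ] after /ɳ/; /e/ → [ẽ] after /ɴ/ — each time a vowel is nasalised next to a preceding nasal.
Because the conditioning nasal is to the left of the vowel that changes, the process is progressive (perseverative).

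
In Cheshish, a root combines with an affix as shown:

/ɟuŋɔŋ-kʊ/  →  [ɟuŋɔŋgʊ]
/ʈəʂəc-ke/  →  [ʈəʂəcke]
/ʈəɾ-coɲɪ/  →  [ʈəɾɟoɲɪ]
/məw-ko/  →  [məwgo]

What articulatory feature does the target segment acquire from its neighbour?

Comparing underlying and surface forms, /k/ → [g] is the alternation; the neighbouring /ŋ/ is constant.
The change voiceless → voiced matches the voicing of the preceding /ŋ/, identifying this as voicing assimilation.
The other alternating forms pattern the same way: /c/ → [ɟ] after /ɾ/ (voiceless → voiced, matching voiced); /k/ → [g] after /w/ (voiceless → voiced, matching voiced) — only voicing changes, and always toward the preceding segment.
Nothing changes in [ʈəʂəcke]: there the adjacent consonants already agree in voicing (/k/ and /c/ are both voiceless), so this form is consistent with the same rule.

voicing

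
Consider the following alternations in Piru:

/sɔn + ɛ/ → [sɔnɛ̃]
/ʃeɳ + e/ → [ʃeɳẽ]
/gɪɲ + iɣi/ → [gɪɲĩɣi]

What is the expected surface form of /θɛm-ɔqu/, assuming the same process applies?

[θɛmɔ̃qu]

The data show progressive nasality assimilation (vowel nasalisation): /ɛ/ → [ɛ̃] after /n/; /e/ → [ẽ] after /ɳ/; /i/ → [ĩ] after /ɲ/ — a vowel is nasalised by an immediately preceding nasal consonant.
/ɔ/ sits next to the nasal /m/ and is therefore nasalised to [ɔ̃].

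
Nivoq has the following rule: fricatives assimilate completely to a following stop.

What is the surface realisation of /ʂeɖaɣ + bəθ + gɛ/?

/ɣ/ is the segment targeted by the rule; it sits immediately before /b/, so it assimilates completely and surfaces as [b].
The same rule applies at the second boundary: /θ/ → [g] next to /g/.

[ʂeɖabbəggɛ]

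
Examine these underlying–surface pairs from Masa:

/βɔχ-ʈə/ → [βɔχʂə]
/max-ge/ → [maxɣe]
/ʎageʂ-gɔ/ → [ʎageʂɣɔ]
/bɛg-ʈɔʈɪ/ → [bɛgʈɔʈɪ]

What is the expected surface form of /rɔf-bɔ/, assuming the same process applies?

The data show progressive manner assimilation: /ʈ/ → [ʂ] after /χ/; /g/ → [ɣ] after /x/; /g/ → [ɣ] after /ʂ/. In each pair only manner changes, matching the preceding consonant, while place and voice stay constant.
No alternation appears in [bɛgʈɔʈɪ]: there the adjacent consonants already agree in manner (/ʈ/ and /g/ are both stops), so this form is consistent with the same rule.
/b/ is a voiced bilabial stop. The preceding trigger /f/ is a fricative, so /b/ must become a fricative as well.
Changing only its manner to fricative gives [β] — the voiced bilabial fricative.

[rɔfβɔ]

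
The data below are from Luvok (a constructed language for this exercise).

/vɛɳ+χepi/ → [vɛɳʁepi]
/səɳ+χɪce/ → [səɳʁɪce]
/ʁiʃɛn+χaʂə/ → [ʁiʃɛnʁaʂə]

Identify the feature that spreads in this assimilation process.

Comparing underlying and surface forms, /χ/ → [ʁ] is the alternation; the neighbouring /ɳ/ is constant.
/χ/ is voiceless while /ɳ/ is voiced; the output [ʁ] is voiced, matching the trigger — so the feature that spreads is voicing.
The same holds elsewhere in the data: /χ/ → [ʁ] after /n/ (voiceless → voiced, matching voiced) — only voicing changes, and always toward the preceding segment.

voicing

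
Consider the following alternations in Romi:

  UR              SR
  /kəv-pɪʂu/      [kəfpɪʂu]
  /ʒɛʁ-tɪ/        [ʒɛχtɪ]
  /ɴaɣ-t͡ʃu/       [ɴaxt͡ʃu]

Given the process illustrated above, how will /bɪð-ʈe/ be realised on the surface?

[bɪθʈe]

The data show regressive voicing assimilation: /v/ → [f] before /p/; /ʁ/ → [χ] before /t/; /ɣ/ → [x] before /t͡ʃ/. In each pair only voicing changes, matching the following consonant, while place and manner stay constant.
/ð/ is a voiced dental fricative. The following trigger /ʈ/ is voiceless, so /ð/ must become voiceless as well.
A voiceless dental fricative is [θ], so the surface segment is [θ].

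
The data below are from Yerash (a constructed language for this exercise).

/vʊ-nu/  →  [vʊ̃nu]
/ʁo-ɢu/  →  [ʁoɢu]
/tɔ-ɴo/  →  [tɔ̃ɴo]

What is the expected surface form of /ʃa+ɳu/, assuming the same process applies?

[ʃãɳu]

The data show regressive nasality assimilation (vowel nasalisation): /ʊ/ → [ʊ̃] before /n/; /ɔ/ → [ɔ̃] before /ɴ/ — a vowel is nasalised by an immediately following nasal consonant.
No change occurs in [ʁoɢu] because the vowel at the boundary is adjacent to an oral consonant, not a nasal (/o/ next to /ɢ/).
The vowel /a/ is adjacent to the following nasal /ɳ/, so it acquires [+nasal] and surfaces as [ã].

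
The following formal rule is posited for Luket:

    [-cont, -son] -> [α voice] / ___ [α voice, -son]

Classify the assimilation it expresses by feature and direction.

The shared variable α links the value of [voice] on the target to the same value on the neighbouring segment, so voicing is the feature that assimilates.
The conditioning segment sits to the right of the focus bar, meaning the trigger follows the segment that changes — regressive assimilation.

regressive voicing assimilation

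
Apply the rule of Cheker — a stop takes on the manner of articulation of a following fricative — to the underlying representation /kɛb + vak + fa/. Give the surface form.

The rule targets /b/ (voiced bilabial stop), which sits before the trigger /v/ (fricative).
Changing only its manner to fricative gives [β] — the voiced bilabial fricative.
At the second juncture, /k/ likewise becomes [x] adjacent to /f/.

[kɛβvaxfa]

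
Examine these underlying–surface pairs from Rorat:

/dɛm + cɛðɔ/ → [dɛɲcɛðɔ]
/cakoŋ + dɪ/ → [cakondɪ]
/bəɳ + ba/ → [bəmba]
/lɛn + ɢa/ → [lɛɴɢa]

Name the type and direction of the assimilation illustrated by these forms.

Comparing underlying and surface forms, /m/ → [ɲ] is the alternation; the neighbouring /c/ is constant.
/m/ is bilabial while /c/ is palatal; the output [ɲ] is palatal, matching the trigger — so the feature that spreads is place.
Manner and voice are unchanged, so the assimilation is partial, not total.
The same holds elsewhere in the data: /ŋ/ → [n] before /d/ (velar → alveolar, matching alveolar); /ɳ/ → [m] before /b/ (retroflex → bilabial, matching bilabial); /n/ → [ɴ] before /ɢ/ (alveolar → uvular, matching uvular) — only place changes, and always toward the following segment.
The trigger is the following segment, so the direction is regressive (anticipatory).

regressive place assimilation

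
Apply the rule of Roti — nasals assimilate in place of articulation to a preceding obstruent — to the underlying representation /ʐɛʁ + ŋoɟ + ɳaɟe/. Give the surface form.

The rule targets /ŋ/ (voiced velar nasal), which sits after the trigger /ʁ/ (uvular).
The voiced uvular nasal is [ɴ], so /ŋ/ → [ɴ].
The same rule applies at the second boundary: /ɳ/ → [ɲ] next to /ɟ/.

[ʐɛʁɴoɟɲaɟe]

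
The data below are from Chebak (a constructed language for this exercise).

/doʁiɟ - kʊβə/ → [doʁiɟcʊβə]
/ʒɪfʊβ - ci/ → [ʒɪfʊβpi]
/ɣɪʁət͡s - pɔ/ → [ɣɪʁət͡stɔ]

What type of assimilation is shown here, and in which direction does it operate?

The segment that alternates is /k/, which surfaces as [c] when adjacent to /ɟ/.
The change velar → palatal matches the place of the preceding /ɟ/, identifying this as place assimilation.
Manner and voice are unchanged, so the assimilation is partial, not total.
The other alternating forms pattern the same way: /c/ → [p] after /β/ (palatal → bilabial, matching bilabial); /p/ → [t] after /t͡s/ (bilabial → alveolar, matching alveolar) — only place changes, and always toward the preceding segment.
The trigger is the preceding segment, so the direction is progressive (perseverative).

progressive place assimilation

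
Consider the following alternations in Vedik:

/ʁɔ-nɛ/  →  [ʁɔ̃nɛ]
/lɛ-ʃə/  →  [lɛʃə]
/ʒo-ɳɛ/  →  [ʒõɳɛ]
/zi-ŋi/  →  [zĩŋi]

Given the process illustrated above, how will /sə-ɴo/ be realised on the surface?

The data show regressive nasality assimilation (vowel nasalisation): /ɔ/ → [ɔ̃] before /n/; /o/ → [õ] before /ɳ/; /i/ → [ĩ] before /ŋ/ — a vowel is nasalised by an immediately following nasal consonant.
No change occurs in [lɛʃə] because the vowel at the boundary is adjacent to an oral consonant, not a nasal (/ɛ/ next to /ʃ/).
The vowel /ə/ is adjacent to the following nasal /ɴ/, so it acquires [+nasal] and surfaces as [ə̃].

[sə̃ɴo]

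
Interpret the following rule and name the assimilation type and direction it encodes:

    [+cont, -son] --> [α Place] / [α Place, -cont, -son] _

The rule copies the place features (abbreviated [Place]) from the environment onto the target, so the assimilating feature is place.
The conditioning segment sits to the left of the focus bar, meaning the trigger precedes the segment that changes — progressive assimilation.

progressive place assimilation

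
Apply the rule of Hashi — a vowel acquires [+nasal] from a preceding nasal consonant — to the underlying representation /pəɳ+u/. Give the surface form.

/u/ sits next to the nasal /ɳ/ and is therefore nasalised to [ũ].

[pəɳũ]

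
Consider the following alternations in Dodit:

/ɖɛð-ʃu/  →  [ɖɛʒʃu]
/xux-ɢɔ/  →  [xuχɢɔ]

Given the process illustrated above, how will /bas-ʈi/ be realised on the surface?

[baʂʈi]

The data show regressive place assimilation: /ð/ → [ʒ] before /ʃ/; /x/ → [χ] before /ɢ/. In each pair only place changes, matching the following consonant, while manner and voice stay constant.
/s/ is a voiceless alveolar fricative. The following trigger /ʈ/ is retroflex, so /s/ must become retroflex as well.
The voiceless retroflex fricative is [ʂ], so /s/ → [ʂ].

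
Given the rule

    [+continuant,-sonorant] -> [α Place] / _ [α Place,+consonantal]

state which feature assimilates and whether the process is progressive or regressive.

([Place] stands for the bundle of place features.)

The rule copies the place features (abbreviated [Place]) from the environment onto the target, so the assimilating feature is place.
Since the environment is written after the underscore, the trigger follows the target; the direction is regressive.

regressive place assimilation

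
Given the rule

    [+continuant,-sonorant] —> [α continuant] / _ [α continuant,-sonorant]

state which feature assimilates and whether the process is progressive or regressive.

regressive manner assimilation

The shared variable α links the value of [continuant] on the target to that of the neighbouring obstruent. [continuant] distinguishes stops from fricatives — a manner-of-articulation feature — so this is manner assimilation.
The conditioning segment sits to the right of the focus bar, meaning the trigger follows the segment that changes — regressive assimilation.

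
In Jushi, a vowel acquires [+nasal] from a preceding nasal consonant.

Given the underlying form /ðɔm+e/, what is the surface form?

[ðɔmẽ]

/e/ sits next to the nasal /m/ and is therefore nasalised to [ẽ].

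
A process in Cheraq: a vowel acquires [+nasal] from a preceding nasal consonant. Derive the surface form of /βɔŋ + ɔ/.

/ɔ/ sits next to the nasal /ŋ/ and is therefore nasalised to [ɔ̃].

[βɔŋɔ̃]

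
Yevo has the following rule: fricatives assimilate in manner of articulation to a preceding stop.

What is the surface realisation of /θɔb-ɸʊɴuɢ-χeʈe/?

[θɔbpʊɴuɢqeʈe]

/ɸ/ is a voiceless bilabial fricative. The preceding trigger /b/ is a stop, so /ɸ/ must become a stop as well.
Changing only its manner to stop gives [p] — the voiceless bilabial stop.
The same rule applies at the second boundary: /χ/ → [q] next to /ɢ/.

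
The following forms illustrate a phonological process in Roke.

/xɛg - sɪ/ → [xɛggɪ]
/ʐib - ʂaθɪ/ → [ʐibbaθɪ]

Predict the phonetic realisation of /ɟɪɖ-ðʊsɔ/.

The data show progressive total assimilation (/s/ → [g] after /g/; /ʂ/ → [b] after /b/): in every case the target segment becomes identical to its preceding neighbour, copying more than a single feature.
/ð/ is the segment targeted by the rule; it sits immediately after /ɖ/, so it assimilates completely and surfaces as [ɖ].

[ɟɪɖɖʊsɔ]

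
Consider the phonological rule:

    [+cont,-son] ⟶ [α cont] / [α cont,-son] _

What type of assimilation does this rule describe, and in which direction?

progressive manner assimilation

The shared variable α links the value of [cont] on the target to that of the neighbouring obstruent. [cont] distinguishes stops from fricatives — a manner-of-articulation feature — so this is manner assimilation.
The conditioning segment sits to the left of the focus bar, meaning the trigger precedes the segment that changes — progressive assimilation.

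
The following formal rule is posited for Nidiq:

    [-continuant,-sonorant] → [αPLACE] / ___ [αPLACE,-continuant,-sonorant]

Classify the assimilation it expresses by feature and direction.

regressive place assimilation

The shared variable α links the value of the place features (abbreviated [PLACE]) on the target to the same value on the neighbouring segment, so place is the feature that assimilates.
Since the environment is written after the underscore, the trigger follows the target; the direction is regressive.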